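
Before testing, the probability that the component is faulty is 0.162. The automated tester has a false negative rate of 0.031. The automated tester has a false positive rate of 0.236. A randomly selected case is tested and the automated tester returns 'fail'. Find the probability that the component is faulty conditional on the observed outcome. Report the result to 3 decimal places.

Write H for 'the component is faulty'. Prior odds H:¬H = 0.162/0.838 = 0.19332. For the 'fail' outcome, the likelihood ratio is 0.969/0.236 = 4.1059.
Posterior odds = 0.19332 × 4.1059 = 0.79375, so P(H|E) = 0.79375/(1+0.79375) = 0.443.

P(H | E) ≈ 0.443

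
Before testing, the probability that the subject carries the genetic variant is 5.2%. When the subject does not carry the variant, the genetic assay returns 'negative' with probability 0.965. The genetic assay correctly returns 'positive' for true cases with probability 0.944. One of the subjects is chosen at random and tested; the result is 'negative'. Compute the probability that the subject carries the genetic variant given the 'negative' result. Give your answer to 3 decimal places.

P(H | E) ≈ 0.003

Write H for 'the subject carries the genetic variant'. Prior odds H:¬H = 0.052/0.948 = 0.054852. For the 'negative' outcome, the likelihood ratio is 0.056/0.965 = 0.058031.
Posterior odds = 0.054852 × 0.058031 = 0.0031831, so P(H|E) = 0.0031831/(1+0.0031831) = 0.003.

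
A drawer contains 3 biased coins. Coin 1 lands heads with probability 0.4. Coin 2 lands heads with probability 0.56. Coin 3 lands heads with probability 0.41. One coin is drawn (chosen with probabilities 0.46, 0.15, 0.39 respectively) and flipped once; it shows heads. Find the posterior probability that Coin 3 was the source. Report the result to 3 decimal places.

P(heads|C1) = 0.4; P(heads|C2) = 0.56; P(heads|C3) = 0.41.
Prior × likelihood for each source: 0.46·0.4=0.1840, 0.15·0.56=0.08400, 0.39·0.41=0.1599. Summing gives P(heads) = 0.42790.
P(Coin 3 | heads) = 0.1599 / 0.42790 = 0.374.

Posterior probability ≈ 0.374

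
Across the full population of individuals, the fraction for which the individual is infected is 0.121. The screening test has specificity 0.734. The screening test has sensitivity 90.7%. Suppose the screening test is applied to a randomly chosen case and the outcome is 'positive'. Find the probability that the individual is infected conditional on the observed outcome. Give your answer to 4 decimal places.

Let H be the event that the individual is infected. P(H) = 0.121, so P(¬H) = 0.879. With E the 'positive' result, P(E|H) = 0.907 and P(E|¬H) = 0.266.
P(E) = 0.907·0.121 + 0.266·0.879 = 0.10975 + 0.23381 = 0.34356.
By Bayes' theorem, P(H|E) = 0.10975 / 0.34356 = 0.3194.

P(H | E) ≈ 0.3194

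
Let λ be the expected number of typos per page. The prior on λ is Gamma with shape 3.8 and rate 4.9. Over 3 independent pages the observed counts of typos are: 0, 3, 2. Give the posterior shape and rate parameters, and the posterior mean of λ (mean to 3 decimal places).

Total count ∑xᵢ = 5 over n = 3 pages.
Gamma is conjugate to the Poisson likelihood: posterior is Gamma(shape = 3.8+5 = 8.8, rate = 4.9+3 = 7.9).
Posterior mean = shape/rate = 8.8/7.9 = 1.114.

Posterior: Gamma(shape=8.8, rate=7.9); mean ≈ 1.114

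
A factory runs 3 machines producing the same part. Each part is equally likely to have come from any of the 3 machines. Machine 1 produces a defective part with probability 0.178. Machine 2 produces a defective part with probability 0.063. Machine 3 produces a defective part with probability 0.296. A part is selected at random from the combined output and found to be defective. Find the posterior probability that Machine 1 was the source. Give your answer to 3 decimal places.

Tabulate prior·likelihood by source: [1] prior 0.333333, lik 0.178, product 0.05933; [2] prior 0.333333, lik 0.063, product 0.02100; [3] prior 0.333333, lik 0.296, product 0.09867.
Normalizing constant = 0.17900; the posterior for Machine 1 is its product over the sum, 0.05933/0.17900 = 0.331.

Posterior probability ≈ 0.331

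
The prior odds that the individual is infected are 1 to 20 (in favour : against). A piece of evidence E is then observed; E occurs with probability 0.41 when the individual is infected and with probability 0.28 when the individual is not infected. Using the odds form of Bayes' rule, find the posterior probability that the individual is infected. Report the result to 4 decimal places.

Prior odds = 1/20 = 0.050000.
Likelihood ratio for E = 0.41/0.28 = 1.4643.
Posterior odds = prior odds × LR = 0.073214.
Posterior probability = odds/(1+odds) = 0.073214/1.0732 = 0.0682.

Posterior probability ≈ 0.0682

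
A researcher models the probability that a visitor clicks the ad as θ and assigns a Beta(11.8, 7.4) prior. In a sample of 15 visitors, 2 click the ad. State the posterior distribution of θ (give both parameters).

The binomial likelihood is conjugate to the Beta prior: with 2 successes and 13 failures, the posterior is Beta(11.8+2, 7.4+13) = Beta(13.8, 20.4).

Posterior: Beta(13.8, 20.4)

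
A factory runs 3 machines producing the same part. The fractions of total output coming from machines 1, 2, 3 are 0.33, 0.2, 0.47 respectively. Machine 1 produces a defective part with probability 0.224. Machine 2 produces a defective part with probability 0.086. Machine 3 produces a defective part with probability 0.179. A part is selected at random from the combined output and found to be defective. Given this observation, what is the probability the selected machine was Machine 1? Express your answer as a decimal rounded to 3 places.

Posterior probability ≈ 0.422

P(defective|M1) = 0.224; P(defective|M2) = 0.086; P(defective|M3) = 0.179.
Prior × likelihood for each source: 0.33·0.224=0.07392, 0.2·0.086=0.01720, 0.47·0.179=0.08413. Summing gives P(defective) = 0.17525.
P(Machine 1 | defective) = 0.07392 / 0.17525 = 0.422.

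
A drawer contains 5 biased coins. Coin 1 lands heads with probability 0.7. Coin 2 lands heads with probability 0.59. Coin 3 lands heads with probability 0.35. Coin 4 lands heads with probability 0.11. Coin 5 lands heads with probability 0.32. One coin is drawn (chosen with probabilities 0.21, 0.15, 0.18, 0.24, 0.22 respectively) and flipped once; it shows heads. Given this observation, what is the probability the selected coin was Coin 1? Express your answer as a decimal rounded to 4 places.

Posterior probability ≈ 0.3719

Tabulate prior·likelihood by source: [1] prior 0.21, lik 0.7, product 0.1470; [2] prior 0.15, lik 0.59, product 0.08850; [3] prior 0.18, lik 0.35, product 0.06300; [4] prior 0.24, lik 0.11, product 0.02640; [5] prior 0.22, lik 0.32, product 0.07040.
Normalizing constant = 0.39530; the posterior for Coin 1 is its product over the sum, 0.1470/0.39530 = 0.3719.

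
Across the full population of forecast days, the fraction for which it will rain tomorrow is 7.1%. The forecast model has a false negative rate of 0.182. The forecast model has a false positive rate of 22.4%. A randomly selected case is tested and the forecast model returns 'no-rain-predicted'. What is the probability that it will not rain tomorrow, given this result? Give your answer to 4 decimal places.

P(¬H | E) ≈ 0.9824

Let H be the event that it will rain tomorrow. P(H) = 0.071, so P(¬H) = 0.929. With E the 'no-rain-predicted' result, P(E|H) = 0.182 and P(E|¬H) = 0.776.
P(E) = 0.182·0.071 + 0.776·0.929 = 0.012922 + 0.72090 = 0.73383.
By Bayes' theorem, P(H|E) = 0.012922 / 0.73383 = 0.0176. Hence P(¬H|E) = 1 − 0.0176 = 0.9824.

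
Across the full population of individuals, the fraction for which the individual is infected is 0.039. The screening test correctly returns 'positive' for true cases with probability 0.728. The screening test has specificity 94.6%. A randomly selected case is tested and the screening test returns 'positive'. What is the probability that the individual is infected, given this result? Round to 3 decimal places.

Let H be the event that the individual is infected. P(H) = 0.039, so P(¬H) = 0.961. With E the 'positive' result, P(E|H) = 0.728 and P(E|¬H) = 0.054.
P(E) = 0.728·0.039 + 0.054·0.961 = 0.028392 + 0.051894 = 0.080286.
By Bayes' theorem, P(H|E) = 0.028392 / 0.080286 = 0.354.

P(H | E) ≈ 0.354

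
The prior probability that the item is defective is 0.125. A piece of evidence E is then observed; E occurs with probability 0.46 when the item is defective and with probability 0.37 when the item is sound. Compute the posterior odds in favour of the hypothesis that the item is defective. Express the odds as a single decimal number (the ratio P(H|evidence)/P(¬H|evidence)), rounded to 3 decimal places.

Prior odds = 0.125/(1−0.125) = 0.14286.
Likelihood ratio for E = 0.46/0.37 = 1.2432.
Posterior odds = prior odds × LR = 0.17761.

Posterior odds ≈ 0.178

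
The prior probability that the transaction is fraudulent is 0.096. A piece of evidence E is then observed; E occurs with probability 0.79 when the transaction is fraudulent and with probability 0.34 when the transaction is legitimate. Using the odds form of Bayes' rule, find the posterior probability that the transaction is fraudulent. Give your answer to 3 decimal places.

Posterior probability ≈ 0.198

Prior odds = 0.096/(1−0.096) = 0.10619.
Likelihood ratio for E = 0.79/0.34 = 2.3235.
Posterior odds = prior odds × LR = 0.24675.
Posterior probability = odds/(1+odds) = 0.24675/1.2467 = 0.198.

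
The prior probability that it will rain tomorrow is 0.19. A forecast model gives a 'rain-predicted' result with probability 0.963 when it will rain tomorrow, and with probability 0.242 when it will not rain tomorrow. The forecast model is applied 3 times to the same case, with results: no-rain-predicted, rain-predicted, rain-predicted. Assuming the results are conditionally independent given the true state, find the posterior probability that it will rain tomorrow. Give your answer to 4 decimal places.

Let H be the event that it will rain tomorrow; start with P(H) = 0.19. P('rain-predicted'|H) = 0.963, P('rain-predicted'|¬H) = 0.242.
Update on result 1 ('no-rain-predicted'): P(H) ← 0.037·0.1900 / (0.037·0.1900 + 0.758·0.8100) = 0.0070300/0.62101 = 0.0113.
Update on result 2 ('rain-predicted'): P(H) ← 0.963·0.0113 / (0.963·0.0113 + 0.242·0.9887) = 0.010901/0.25016 = 0.0436.
Update on result 3 ('rain-predicted'): P(H) ← 0.963·0.0436 / (0.963·0.0436 + 0.242·0.9564) = 0.041965/0.27342 = 0.1535.

Posterior P(H) ≈ 0.1535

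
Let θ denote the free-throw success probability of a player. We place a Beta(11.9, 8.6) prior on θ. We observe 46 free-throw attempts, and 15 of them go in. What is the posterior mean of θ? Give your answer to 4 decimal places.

The binomial likelihood is conjugate to the Beta prior: with 15 successes and 31 failures, the posterior is Beta(11.9+15, 8.6+31) = Beta(26.9, 39.6).
Posterior mean = α/(α+β) = 26.9/66.5 = 0.4045.

Posterior mean ≈ 0.4045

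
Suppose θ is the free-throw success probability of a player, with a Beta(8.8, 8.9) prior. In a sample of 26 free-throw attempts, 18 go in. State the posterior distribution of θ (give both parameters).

Posterior: Beta(26.8, 16.9)

Observing 18 successes and 8 failures updates Beta(8.8, 8.9) by adding the success and failure counts to the two shape parameters: α = 8.8+18 = 26.8, β = 8.9+8 = 16.9.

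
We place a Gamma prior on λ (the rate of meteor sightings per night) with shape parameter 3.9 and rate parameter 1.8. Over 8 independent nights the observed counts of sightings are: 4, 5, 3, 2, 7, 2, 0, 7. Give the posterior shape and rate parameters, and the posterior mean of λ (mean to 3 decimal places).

The Poisson likelihood adds the total count to the shape and the number of exposure periods to the rate. Here ∑xᵢ = 30 and n = 8, so shape 3.9→33.9 and rate 1.8→9.8.
E[λ | data] = 33.9/9.8 = 3.459.

Posterior: Gamma(shape=33.9, rate=9.8); mean ≈ 3.459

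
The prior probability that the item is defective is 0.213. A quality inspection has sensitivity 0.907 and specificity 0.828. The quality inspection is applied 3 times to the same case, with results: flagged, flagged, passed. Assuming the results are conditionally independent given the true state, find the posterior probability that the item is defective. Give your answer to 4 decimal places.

Posterior P(H) ≈ 0.4581

With H the event that the item is defective, the joint likelihood of the observed sequence is P(data|H) = 0.907·0.907·0.093 = 0.076506 and P(data|¬H) = 0.172·0.172·0.828 = 0.024496.
Bayes: P(H|data) = 0.213·0.076506 / (0.213·0.076506 + 0.787·0.024496) = 0.016296/0.035574 = 0.4581.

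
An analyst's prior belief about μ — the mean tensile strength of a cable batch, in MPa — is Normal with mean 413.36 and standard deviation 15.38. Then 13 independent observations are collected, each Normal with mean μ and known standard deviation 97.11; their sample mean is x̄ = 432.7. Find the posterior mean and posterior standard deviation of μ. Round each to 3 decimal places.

Prior precision 1/τ₀² = 1/15.38² = 0.00422754; data precision n/σ² = 13/97.11² = 0.00137853.
Posterior precision = 0.00422754 + 0.00137853 = 0.00560606, giving posterior SD = 1/√0.00560606 = 13.356.
Posterior mean = (0.00422754·413.36 + 0.00137853·432.7) / 0.00560606 = 418.116.

Posterior mean ≈ 418.116; posterior SD ≈ 13.356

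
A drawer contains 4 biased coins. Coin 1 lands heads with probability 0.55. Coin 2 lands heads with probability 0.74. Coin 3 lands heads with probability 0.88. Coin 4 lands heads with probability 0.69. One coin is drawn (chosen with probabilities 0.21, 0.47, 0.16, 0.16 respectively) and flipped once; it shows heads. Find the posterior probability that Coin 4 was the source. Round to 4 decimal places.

P(heads|C1) = 0.55; P(heads|C2) = 0.74; P(heads|C3) = 0.88; P(heads|C4) = 0.69.
Prior × likelihood for each source: 0.21·0.55=0.1155, 0.47·0.74=0.3478, 0.16·0.88=0.1408, 0.16·0.69=0.1104. Summing gives P(heads) = 0.71450.
P(Coin 4 | heads) = 0.1104 / 0.71450 = 0.1545.

Posterior probability ≈ 0.1545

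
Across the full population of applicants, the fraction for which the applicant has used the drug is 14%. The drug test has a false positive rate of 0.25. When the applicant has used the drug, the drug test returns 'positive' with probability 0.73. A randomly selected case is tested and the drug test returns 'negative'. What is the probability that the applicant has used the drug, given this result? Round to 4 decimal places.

Write H for 'the applicant has used the drug'. Prior odds H:¬H = 0.14/0.86 = 0.16279. For the 'negative' outcome, the likelihood ratio is 0.27/0.75 = 0.36000.
Posterior odds = 0.16279 × 0.36000 = 0.058605, so P(H|E) = 0.058605/(1+0.058605) = 0.0554.

P(H | E) ≈ 0.0554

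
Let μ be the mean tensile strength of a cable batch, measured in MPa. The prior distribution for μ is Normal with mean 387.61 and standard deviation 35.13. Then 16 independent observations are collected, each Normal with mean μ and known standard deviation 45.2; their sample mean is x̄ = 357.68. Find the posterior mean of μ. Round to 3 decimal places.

Prior precision 1/τ₀² = 1/35.13² = 0.00081030; data precision n/σ² = 16/45.2² = 0.00783147.
Posterior precision = 0.00081030 + 0.00783147 = 0.00864176.
Posterior mean = (0.00081030·387.61 + 0.00783147·357.68) / 0.00864176 = 360.486.

Posterior mean ≈ 360.486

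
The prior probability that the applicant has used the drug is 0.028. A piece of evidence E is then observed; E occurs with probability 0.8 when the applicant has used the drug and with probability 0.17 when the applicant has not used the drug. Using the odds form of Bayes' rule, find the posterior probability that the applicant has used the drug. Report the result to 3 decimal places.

Prior odds = 0.028/(1−0.028) = 0.028807.
Likelihood ratio for E = 0.8/0.17 = 4.7059.
Posterior odds = prior odds × LR = 0.13556.
Posterior probability = odds/(1+odds) = 0.13556/1.1356 = 0.119.

Posterior probability ≈ 0.119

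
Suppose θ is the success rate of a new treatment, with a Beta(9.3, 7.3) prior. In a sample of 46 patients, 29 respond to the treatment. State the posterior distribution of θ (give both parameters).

Posterior: Beta(38.3, 24.3)

The binomial likelihood is conjugate to the Beta prior: with 29 successes and 17 failures, the posterior is Beta(9.3+29, 7.3+17) = Beta(38.3, 24.3).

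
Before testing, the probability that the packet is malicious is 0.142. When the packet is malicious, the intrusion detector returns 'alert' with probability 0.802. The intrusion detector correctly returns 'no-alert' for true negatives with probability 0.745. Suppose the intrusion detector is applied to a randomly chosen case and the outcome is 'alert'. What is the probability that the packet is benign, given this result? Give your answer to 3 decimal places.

P(¬H | E) ≈ 0.658

Let H be the event that the packet is malicious. P(H) = 0.142, so P(¬H) = 0.858. With E the 'alert' result, P(E|H) = 0.802 and P(E|¬H) = 0.255.
P(E) = 0.802·0.142 + 0.255·0.858 = 0.11388 + 0.21879 = 0.33267.
By Bayes' theorem, P(H|E) = 0.11388 / 0.33267 = 0.342. Hence P(¬H|E) = 1 − 0.342 = 0.658.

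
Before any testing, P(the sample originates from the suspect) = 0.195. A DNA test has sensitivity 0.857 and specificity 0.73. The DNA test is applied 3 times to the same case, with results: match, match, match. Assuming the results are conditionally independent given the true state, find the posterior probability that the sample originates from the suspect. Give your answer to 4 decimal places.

With H the event that the sample originates from the suspect, the joint likelihood of the observed sequence is P(data|H) = 0.857·0.857·0.857 = 0.62942 and P(data|¬H) = 0.27·0.27·0.27 = 0.019683.
Bayes: P(H|data) = 0.195·0.62942 / (0.195·0.62942 + 0.805·0.019683) = 0.12274/0.13858 = 0.8857.

Posterior P(H) ≈ 0.8857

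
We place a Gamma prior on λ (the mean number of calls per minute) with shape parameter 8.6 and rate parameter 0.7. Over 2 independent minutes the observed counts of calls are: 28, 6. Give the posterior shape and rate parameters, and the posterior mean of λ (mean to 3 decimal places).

Posterior: Gamma(shape=42.6, rate=2.7); mean ≈ 15.778

Total count ∑xᵢ = 34 over n = 2 minutes.
Gamma is conjugate to the Poisson likelihood: posterior is Gamma(shape = 8.6+34 = 42.6, rate = 0.7+2 = 2.7).
Posterior mean = shape/rate = 42.6/2.7 = 15.778.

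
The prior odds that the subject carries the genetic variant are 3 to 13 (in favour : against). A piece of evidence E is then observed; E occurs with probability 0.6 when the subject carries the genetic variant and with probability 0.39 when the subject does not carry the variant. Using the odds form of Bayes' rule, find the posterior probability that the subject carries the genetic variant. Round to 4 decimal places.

Prior odds = 3/13 = 0.23077. In log-odds, ln(0.23077) = -1.4663.
Add log likelihood ratio: ln(1.5385) = 0.43078.
Posterior log-odds = -1.0356, so posterior odds = exp(-1.0356) = 0.35503. Converting, P(H|E) = 0.35503/1.3550 = 0.2620.

Posterior probability ≈ 0.2620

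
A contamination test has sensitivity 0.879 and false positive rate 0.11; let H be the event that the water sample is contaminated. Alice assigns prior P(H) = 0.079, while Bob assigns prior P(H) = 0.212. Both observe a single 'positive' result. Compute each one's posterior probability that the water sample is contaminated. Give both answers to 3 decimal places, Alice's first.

Alice: 0.407; Bob: 0.683

The likelihood ratio for a 'positive' result is 0.879/0.11 = 7.9909.
Alice: prior odds 0.079/0.921 = 0.085776; posterior odds 0.68543; posterior probability 0.407.
Bob: prior odds 0.212/0.788 = 0.26904; posterior odds 2.1498; posterior probability 0.683.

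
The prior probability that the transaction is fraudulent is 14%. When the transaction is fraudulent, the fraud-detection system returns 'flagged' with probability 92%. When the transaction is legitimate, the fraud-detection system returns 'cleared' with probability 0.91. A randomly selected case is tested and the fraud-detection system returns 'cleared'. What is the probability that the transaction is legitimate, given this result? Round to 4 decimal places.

P(¬H | E) ≈ 0.9859

Let H be the event that the transaction is fraudulent. P(H) = 0.14, so P(¬H) = 0.86. With E the 'cleared' result, P(E|H) = 0.08 and P(E|¬H) = 0.91.
P(E) = 0.08·0.14 + 0.91·0.86 = 0.011200 + 0.78260 = 0.79380.
By Bayes' theorem, P(H|E) = 0.011200 / 0.79380 = 0.0141. Hence P(¬H|E) = 1 − 0.0141 = 0.9859.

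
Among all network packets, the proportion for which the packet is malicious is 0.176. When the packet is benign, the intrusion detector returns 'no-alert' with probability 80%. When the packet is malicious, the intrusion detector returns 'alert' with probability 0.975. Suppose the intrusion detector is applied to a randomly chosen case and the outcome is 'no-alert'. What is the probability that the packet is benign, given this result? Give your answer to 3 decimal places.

Write H for 'the packet is malicious'. Prior odds H:¬H = 0.176/0.824 = 0.21359. For the 'no-alert' outcome, the likelihood ratio is 0.025/0.8 = 0.031250.
Posterior odds = 0.21359 × 0.031250 = 0.0066748, so P(H|E) = 0.0066748/(1+0.0066748) = 0.007. Then P(¬H|E) = 1 − 0.007 = 0.993.

P(¬H | E) ≈ 0.993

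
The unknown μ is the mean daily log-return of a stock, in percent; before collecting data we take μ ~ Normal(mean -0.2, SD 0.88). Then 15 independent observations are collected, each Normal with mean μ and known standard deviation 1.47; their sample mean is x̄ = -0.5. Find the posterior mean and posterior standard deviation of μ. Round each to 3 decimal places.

Posterior mean ≈ -0.453; posterior SD ≈ 0.349

Prior precision 1/τ₀² = 1/0.88² = 1.29132; data precision n/σ² = 15/1.47² = 6.94155.
Posterior precision = 1.29132 + 6.94155 = 8.23287, giving posterior SD = 1/√8.23287 = 0.349.
Posterior mean = (1.29132·-0.2 + 6.94155·-0.5) / 8.23287 = -0.453.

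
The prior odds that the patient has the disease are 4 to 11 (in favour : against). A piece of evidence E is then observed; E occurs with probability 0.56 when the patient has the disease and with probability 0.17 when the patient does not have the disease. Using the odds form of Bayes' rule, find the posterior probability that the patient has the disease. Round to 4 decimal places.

Prior odds = 4/11 = 0.36364.
Likelihood ratio for E = 0.56/0.17 = 3.2941.
Posterior odds = prior odds × LR = 1.1979.
Posterior probability = odds/(1+odds) = 1.1979/2.1979 = 0.5450.

Posterior probability ≈ 0.5450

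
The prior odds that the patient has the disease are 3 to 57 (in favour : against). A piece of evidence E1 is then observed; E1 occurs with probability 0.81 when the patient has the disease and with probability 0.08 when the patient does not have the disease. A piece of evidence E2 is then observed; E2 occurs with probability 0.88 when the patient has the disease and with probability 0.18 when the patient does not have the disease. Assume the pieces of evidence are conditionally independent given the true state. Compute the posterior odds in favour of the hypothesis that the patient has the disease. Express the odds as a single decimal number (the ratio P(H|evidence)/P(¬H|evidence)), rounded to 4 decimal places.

Posterior odds ≈ 2.6053

Prior odds = 3/57 = 0.052632. In log-odds, ln(0.052632) = -2.9444.
Add log likelihood ratios: ln(10.125) + ln(4.8889) = 3.9020.
Posterior log-odds = 0.95753, so posterior odds = exp(0.95753) = 2.6053.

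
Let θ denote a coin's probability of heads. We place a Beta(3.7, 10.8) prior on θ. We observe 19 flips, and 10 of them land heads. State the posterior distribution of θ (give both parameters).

Posterior: Beta(13.7, 19.8)

Observing 10 successes and 9 failures updates Beta(3.7, 10.8) by adding the success and failure counts to the two shape parameters: α = 3.7+10 = 13.7, β = 10.8+9 = 19.8.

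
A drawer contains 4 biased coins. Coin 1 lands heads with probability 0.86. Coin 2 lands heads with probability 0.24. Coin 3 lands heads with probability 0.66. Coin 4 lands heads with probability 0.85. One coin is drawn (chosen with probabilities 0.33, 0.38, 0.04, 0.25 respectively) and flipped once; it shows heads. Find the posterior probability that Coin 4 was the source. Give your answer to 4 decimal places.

Posterior probability ≈ 0.3461

Tabulate prior·likelihood by source: [1] prior 0.33, lik 0.86, product 0.2838; [2] prior 0.38, lik 0.24, product 0.09120; [3] prior 0.04, lik 0.66, product 0.02640; [4] prior 0.25, lik 0.85, product 0.2125.
Normalizing constant = 0.61390; the posterior for Coin 4 is its product over the sum, 0.2125/0.61390 = 0.3461.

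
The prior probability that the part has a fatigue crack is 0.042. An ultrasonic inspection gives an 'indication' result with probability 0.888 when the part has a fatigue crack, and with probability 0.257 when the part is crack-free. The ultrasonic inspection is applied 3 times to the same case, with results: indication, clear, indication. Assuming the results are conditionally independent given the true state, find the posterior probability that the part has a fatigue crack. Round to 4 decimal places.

Let H be the event that the part has a fatigue crack; start with P(H) = 0.042. P('indication'|H) = 0.888, P('indication'|¬H) = 0.257.
Update on result 1 ('indication'): P(H) ← 0.888·0.0420 / (0.888·0.0420 + 0.257·0.9580) = 0.037296/0.28350 = 0.1316.
Update on result 2 ('clear'): P(H) ← 0.112·0.1316 / (0.112·0.1316 + 0.743·0.8684) = 0.014734/0.65999 = 0.0223.
Update on result 3 ('indication'): P(H) ← 0.888·0.0223 / (0.888·0.0223 + 0.257·0.9777) = 0.019824/0.27109 = 0.0731.

Posterior P(H) ≈ 0.0731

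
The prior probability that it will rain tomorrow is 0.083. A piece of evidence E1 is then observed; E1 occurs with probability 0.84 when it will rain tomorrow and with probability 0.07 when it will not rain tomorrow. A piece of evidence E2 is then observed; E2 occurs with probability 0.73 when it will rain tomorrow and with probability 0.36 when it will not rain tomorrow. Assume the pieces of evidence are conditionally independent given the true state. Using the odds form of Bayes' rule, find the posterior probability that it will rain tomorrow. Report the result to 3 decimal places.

Prior odds = 0.083/(1−0.083) = 0.090513. In log-odds, ln(0.090513) = -2.4023.
Add log likelihood ratios: ln(12.000) + ln(2.0278) = 3.1918.
Posterior log-odds = 0.78958, so posterior odds = exp(0.78958) = 2.2025. Converting, P(H|E) = 2.2025/3.2025 = 0.688.

Posterior probability ≈ 0.688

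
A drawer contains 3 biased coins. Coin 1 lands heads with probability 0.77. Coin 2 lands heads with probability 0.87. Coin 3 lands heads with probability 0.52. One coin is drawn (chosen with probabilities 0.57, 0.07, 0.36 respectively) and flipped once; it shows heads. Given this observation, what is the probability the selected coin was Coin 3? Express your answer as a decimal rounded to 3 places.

Posterior probability ≈ 0.272

P(heads|C1) = 0.77; P(heads|C2) = 0.87; P(heads|C3) = 0.52.
Prior × likelihood for each source: 0.57·0.77=0.4389, 0.07·0.87=0.06090, 0.36·0.52=0.1872. Summing gives P(heads) = 0.68700.
P(Coin 3 | heads) = 0.1872 / 0.68700 = 0.272.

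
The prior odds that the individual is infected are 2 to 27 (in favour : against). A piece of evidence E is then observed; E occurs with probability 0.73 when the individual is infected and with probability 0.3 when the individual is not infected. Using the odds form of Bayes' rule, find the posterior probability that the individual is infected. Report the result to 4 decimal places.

Prior odds = 2/27 = 0.074074. In log-odds, ln(0.074074) = -2.6027.
Add log likelihood ratio: ln(2.4333) = 0.88926.
Posterior log-odds = -1.7134, so posterior odds = exp(-1.7134) = 0.18025. Converting, P(H|E) = 0.18025/1.1802 = 0.1527.

Posterior probability ≈ 0.1527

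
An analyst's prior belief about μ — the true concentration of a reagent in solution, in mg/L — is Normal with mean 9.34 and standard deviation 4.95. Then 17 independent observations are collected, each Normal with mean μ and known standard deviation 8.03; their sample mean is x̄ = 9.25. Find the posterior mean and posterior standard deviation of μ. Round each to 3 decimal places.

With known σ, the Normal prior is conjugate. Weight on the data is w = (n/σ²)/(n/σ² + 1/τ₀²) = 0.263644/(0.263644+0.0408122) = 0.86595.
Posterior mean = w·x̄ + (1−w)·μ₀ = 0.86595·9.25 + 0.13405·9.34 = 9.262. Posterior variance = 1/(0.263644+0.0408122) = 3.28455, so SD = 1.812.

Posterior mean ≈ 9.262; posterior SD ≈ 1.812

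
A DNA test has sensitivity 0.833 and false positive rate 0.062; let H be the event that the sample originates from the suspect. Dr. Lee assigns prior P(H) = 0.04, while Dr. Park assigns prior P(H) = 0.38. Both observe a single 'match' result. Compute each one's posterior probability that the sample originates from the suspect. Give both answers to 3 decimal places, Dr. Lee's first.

Dr. Lee: 0.359; Dr. Park: 0.892

The likelihood ratio for a 'match' result is 0.833/0.062 = 13.435.
Dr. Lee: prior odds 0.04/0.96 = 0.041667; posterior odds 0.55981; posterior probability 0.359.
Dr. Park: prior odds 0.38/0.62 = 0.61290; posterior odds 8.2347; posterior probability 0.892.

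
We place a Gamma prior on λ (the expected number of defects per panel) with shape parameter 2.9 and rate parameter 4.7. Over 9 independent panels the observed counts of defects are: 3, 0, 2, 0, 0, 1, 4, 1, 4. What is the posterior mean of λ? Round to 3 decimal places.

Posterior mean ≈ 1.307

The Poisson likelihood adds the total count to the shape and the number of exposure periods to the rate. Here ∑xᵢ = 15 and n = 9, so shape 2.9→17.9 and rate 4.7→13.7.
E[λ | data] = 17.9/13.7 = 1.307.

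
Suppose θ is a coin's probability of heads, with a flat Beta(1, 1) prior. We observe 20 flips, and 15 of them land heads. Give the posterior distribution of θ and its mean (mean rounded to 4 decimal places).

Posterior: Beta(16, 6); mean ≈ 0.7273

The binomial likelihood is conjugate to the Beta prior: with 15 successes and 5 failures, the posterior is Beta(1+15, 1+5) = Beta(16, 6).
Posterior mean = α/(α+β) = 16/22 = 0.7273.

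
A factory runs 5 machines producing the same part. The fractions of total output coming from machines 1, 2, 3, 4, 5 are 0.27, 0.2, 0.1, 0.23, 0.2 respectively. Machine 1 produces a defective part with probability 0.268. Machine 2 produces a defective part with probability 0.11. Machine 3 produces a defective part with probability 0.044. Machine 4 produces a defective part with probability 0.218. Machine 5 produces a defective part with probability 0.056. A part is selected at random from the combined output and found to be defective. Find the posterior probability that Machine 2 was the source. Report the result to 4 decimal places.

Posterior probability ≈ 0.1374

Tabulate prior·likelihood by source: [1] prior 0.27, lik 0.268, product 0.07236; [2] prior 0.2, lik 0.11, product 0.02200; [3] prior 0.1, lik 0.044, product 0.004400; [4] prior 0.23, lik 0.218, product 0.05014; [5] prior 0.2, lik 0.056, product 0.01120.
Normalizing constant = 0.16010; the posterior for Machine 2 is its product over the sum, 0.02200/0.16010 = 0.1374.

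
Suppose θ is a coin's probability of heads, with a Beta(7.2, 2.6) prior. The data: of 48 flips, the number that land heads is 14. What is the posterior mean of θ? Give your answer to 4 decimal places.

Posterior mean ≈ 0.3668

The binomial likelihood is conjugate to the Beta prior: with 14 successes and 34 failures, the posterior is Beta(7.2+14, 2.6+34) = Beta(21.2, 36.6).
E[θ | data] = 21.2/(21.2+36.6) = 0.3668.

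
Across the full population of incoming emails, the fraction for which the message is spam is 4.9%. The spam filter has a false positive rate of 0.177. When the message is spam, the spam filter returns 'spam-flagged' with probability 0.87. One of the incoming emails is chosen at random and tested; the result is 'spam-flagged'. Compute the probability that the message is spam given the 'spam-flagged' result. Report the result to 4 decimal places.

Write H for 'the message is spam'. Prior odds H:¬H = 0.049/0.951 = 0.051525. For the 'spam-flagged' outcome, the likelihood ratio is 0.87/0.177 = 4.9153.
Posterior odds = 0.051525 × 4.9153 = 0.25326, so P(H|E) = 0.25326/(1+0.25326) = 0.2021.

P(H | E) ≈ 0.2021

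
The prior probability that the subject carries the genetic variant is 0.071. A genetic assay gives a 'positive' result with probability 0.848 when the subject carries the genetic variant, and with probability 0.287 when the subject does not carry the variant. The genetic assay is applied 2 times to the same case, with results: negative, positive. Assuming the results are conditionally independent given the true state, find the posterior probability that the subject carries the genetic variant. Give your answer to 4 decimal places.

Posterior P(H) ≈ 0.0459

With H the event that the subject carries the genetic variant, the joint likelihood of the observed sequence is P(data|H) = 0.152·0.848 = 0.12890 and P(data|¬H) = 0.713·0.287 = 0.20463.
Bayes: P(H|data) = 0.071·0.12890 / (0.071·0.12890 + 0.929·0.20463) = 0.0091516/0.19925 = 0.0459.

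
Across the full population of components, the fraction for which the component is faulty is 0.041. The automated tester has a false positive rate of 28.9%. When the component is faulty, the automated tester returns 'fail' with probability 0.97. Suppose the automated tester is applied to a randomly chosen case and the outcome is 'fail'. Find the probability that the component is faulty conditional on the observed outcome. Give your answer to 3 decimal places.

Let H be the event that the component is faulty. P(H) = 0.041, so P(¬H) = 0.959. With E the 'fail' result, P(E|H) = 0.97 and P(E|¬H) = 0.289.
P(E) = 0.97·0.041 + 0.289·0.959 = 0.039770 + 0.27715 = 0.31692.
By Bayes' theorem, P(H|E) = 0.039770 / 0.31692 = 0.125.

P(H | E) ≈ 0.125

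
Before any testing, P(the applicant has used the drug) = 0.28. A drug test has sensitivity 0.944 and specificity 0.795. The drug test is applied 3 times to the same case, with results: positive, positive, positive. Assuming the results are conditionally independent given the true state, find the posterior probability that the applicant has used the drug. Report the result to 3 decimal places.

Let H be the event that the applicant has used the drug; start with P(H) = 0.28. P('positive'|H) = 0.944, P('positive'|¬H) = 0.205.
Update on result 1 ('positive'): P(H) ← 0.944·0.2800 / (0.944·0.2800 + 0.205·0.7200) = 0.26432/0.41192 = 0.6417.
Update on result 2 ('positive'): P(H) ← 0.944·0.6417 / (0.944·0.6417 + 0.205·0.3583) = 0.60574/0.67920 = 0.8918.
Update on result 3 ('positive'): P(H) ← 0.944·0.8918 / (0.944·0.8918 + 0.205·0.1082) = 0.84191/0.86408 = 0.9743.

Posterior P(H) ≈ 0.974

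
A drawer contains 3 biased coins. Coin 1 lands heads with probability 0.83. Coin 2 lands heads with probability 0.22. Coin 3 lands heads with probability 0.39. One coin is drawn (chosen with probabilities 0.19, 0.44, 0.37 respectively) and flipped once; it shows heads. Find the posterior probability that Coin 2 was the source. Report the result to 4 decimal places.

Posterior probability ≈ 0.2427

Tabulate prior·likelihood by source: [1] prior 0.19, lik 0.83, product 0.1577; [2] prior 0.44, lik 0.22, product 0.09680; [3] prior 0.37, lik 0.39, product 0.1443.
Normalizing constant = 0.39880; the posterior for Coin 2 is its product over the sum, 0.09680/0.39880 = 0.2427.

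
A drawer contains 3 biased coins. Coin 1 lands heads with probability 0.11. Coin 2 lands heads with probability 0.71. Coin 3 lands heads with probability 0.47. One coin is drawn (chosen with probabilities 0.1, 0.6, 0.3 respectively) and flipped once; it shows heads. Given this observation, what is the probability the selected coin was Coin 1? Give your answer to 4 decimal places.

P(heads|C1) = 0.11; P(heads|C2) = 0.71; P(heads|C3) = 0.47.
Prior × likelihood for each source: 0.1·0.11=0.01100, 0.6·0.71=0.4260, 0.3·0.47=0.1410. Summing gives P(heads) = 0.57800.
P(Coin 1 | heads) = 0.01100 / 0.57800 = 0.0190.

Posterior probability ≈ 0.0190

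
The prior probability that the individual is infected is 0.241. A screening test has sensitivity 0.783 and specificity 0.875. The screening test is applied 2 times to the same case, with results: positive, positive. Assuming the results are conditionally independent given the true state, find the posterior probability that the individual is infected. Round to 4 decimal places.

Posterior P(H) ≈ 0.9257

With H the event that the individual is infected, the joint likelihood of the observed sequence is P(data|H) = 0.783·0.783 = 0.61309 and P(data|¬H) = 0.125·0.125 = 0.015625.
Bayes: P(H|data) = 0.241·0.61309 / (0.241·0.61309 + 0.759·0.015625) = 0.14775/0.15961 = 0.9257.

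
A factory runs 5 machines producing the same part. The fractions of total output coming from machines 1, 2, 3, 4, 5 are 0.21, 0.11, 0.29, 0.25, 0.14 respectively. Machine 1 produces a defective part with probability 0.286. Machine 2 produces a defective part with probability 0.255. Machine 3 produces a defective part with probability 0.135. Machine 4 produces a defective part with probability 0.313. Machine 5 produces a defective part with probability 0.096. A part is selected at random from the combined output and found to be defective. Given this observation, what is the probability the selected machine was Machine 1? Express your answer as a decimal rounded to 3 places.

Posterior probability ≈ 0.274

Tabulate prior·likelihood by source: [1] prior 0.21, lik 0.286, product 0.06006; [2] prior 0.11, lik 0.255, product 0.02805; [3] prior 0.29, lik 0.135, product 0.03915; [4] prior 0.25, lik 0.313, product 0.07825; [5] prior 0.14, lik 0.096, product 0.01344.
Normalizing constant = 0.21895; the posterior for Machine 1 is its product over the sum, 0.06006/0.21895 = 0.274.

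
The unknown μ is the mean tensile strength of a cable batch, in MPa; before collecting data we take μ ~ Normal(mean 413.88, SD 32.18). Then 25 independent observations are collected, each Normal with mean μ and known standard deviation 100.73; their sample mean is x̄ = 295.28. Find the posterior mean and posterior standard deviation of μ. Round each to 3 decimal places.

Posterior mean ≈ 328.674; posterior SD ≈ 17.076

Prior precision 1/τ₀² = 1/32.18² = 0.00096567; data precision n/σ² = 25/100.73² = 0.00246390.
Posterior precision = 0.00096567 + 0.00246390 = 0.00342956, giving posterior SD = 1/√0.00342956 = 17.076.
Posterior mean = (0.00096567·413.88 + 0.00246390·295.28) / 0.00342956 = 328.674.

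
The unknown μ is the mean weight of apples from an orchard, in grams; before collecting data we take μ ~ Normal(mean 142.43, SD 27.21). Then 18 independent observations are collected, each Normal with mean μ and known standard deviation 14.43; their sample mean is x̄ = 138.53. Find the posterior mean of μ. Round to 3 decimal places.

With known σ, the Normal prior is conjugate. Weight on the data is w = (n/σ²)/(n/σ² + 1/τ₀²) = 0.0864450/(0.0864450+0.00135065) = 0.98462.
Posterior mean = w·x̄ + (1−w)·μ₀ = 0.98462·138.53 + 0.015384·142.43 = 138.590.

Posterior mean ≈ 138.590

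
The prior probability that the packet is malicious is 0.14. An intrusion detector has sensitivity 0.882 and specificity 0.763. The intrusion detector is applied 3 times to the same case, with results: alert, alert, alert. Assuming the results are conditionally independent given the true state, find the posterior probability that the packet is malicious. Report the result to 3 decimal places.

Posterior P(H) ≈ 0.894

With H the event that the packet is malicious, the joint likelihood of the observed sequence is P(data|H) = 0.882·0.882·0.882 = 0.68613 and P(data|¬H) = 0.237·0.237·0.237 = 0.013312.
Bayes: P(H|data) = 0.14·0.68613 / (0.14·0.68613 + 0.86·0.013312) = 0.096058/0.10751 = 0.8935.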